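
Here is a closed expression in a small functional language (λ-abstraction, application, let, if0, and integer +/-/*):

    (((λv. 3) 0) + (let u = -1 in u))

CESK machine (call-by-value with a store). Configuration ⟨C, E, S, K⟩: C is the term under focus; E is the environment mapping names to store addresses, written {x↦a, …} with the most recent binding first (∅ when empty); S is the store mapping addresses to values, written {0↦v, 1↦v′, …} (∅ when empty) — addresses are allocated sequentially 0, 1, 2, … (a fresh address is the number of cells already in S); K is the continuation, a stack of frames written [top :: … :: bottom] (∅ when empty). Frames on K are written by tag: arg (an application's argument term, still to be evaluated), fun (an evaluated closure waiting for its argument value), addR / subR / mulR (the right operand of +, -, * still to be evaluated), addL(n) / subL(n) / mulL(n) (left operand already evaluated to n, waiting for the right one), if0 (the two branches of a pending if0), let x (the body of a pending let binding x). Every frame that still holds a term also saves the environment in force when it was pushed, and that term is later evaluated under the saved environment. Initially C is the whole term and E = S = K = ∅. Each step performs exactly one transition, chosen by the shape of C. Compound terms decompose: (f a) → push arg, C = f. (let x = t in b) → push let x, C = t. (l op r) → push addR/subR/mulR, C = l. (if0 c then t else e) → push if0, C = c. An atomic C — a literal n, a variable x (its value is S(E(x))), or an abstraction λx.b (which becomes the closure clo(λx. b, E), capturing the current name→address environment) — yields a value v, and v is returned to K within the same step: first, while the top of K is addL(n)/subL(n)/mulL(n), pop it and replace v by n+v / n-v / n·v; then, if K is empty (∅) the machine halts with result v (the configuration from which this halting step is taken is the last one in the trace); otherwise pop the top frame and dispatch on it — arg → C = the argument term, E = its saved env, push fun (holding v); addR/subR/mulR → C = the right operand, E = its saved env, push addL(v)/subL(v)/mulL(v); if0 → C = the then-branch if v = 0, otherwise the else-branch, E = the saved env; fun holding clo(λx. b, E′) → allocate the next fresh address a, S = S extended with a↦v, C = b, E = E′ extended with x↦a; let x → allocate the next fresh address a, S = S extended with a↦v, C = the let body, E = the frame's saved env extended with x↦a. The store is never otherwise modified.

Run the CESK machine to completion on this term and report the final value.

Answer: 2

Derivation:
t=0: <C=(((λv. 3) 0) + (let u = -1 in u)), E=∅, S=∅, K=∅>
t=1: <C=((λv. 3) 0), E=∅, S=∅, K=[addR]>
t=2: <C=(λv. 3), E=∅, S=∅, K=[arg :: addR]>
t=3: <C=0, E=∅, S=∅, K=[fun :: addR]>
t=4: <C=3, E={v↦0}, S={0↦0}, K=[addR]>
t=5: <C=(let u = -1 in u), E=∅, S={0↦0}, K=[addL(3)]>
t=6: <C=-1, E=∅, S={0↦0}, K=[let u :: addL(3)]>
t=7: <C=u, E={u↦1}, S={0↦0, 1↦-1}, K=[addL(3)]>
→ final value 2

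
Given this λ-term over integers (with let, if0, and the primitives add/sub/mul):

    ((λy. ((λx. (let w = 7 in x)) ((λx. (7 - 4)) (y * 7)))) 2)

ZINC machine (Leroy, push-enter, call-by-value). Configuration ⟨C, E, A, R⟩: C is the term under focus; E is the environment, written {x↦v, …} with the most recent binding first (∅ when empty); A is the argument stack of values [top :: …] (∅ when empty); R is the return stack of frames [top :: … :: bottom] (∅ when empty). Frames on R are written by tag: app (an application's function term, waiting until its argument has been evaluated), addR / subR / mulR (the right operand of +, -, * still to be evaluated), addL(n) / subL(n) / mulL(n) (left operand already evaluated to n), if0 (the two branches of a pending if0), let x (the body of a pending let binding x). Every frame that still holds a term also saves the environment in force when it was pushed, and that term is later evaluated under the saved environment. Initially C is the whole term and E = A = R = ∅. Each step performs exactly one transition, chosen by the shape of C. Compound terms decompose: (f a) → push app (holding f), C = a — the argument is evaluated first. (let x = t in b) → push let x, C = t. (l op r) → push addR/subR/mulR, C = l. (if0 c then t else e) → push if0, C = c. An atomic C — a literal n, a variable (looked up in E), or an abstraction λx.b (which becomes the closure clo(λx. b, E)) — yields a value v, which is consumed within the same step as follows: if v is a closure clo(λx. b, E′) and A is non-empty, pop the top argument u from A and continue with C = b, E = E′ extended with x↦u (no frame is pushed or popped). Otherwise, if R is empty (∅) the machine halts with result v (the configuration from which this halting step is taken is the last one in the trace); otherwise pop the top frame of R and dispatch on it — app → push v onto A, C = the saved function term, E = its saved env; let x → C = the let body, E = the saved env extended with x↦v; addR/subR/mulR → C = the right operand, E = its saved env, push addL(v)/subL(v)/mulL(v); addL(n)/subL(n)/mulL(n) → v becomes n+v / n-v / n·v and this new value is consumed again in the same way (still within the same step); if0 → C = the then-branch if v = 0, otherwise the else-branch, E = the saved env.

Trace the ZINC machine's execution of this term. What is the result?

Answer: 3

Execution trace:
t=0: [C=((λy. ((λx. (let w = 7 in x)) ((λx. (7 - 4)) (y * 7)))) 2) | E=∅ | A=∅ | R=∅]
t=1: [C=2 | E=∅ | A=∅ | R=[app]]
t=2: [C=(λy. ((λx. (let w = 7 in x)) ((λx. (7 - 4)) (y * 7)))) | E=∅ | A=[2] | R=∅]
t=3: [C=((λx. (let w = 7 in x)) ((λx. (7 - 4)) (y * 7))) | E={y↦2} | A=∅ | R=∅]
t=4: [C=((λx. (7 - 4)) (y * 7)) | E={y↦2} | A=∅ | R=[app]]
t=5: [C=(y * 7) | E={y↦2} | A=∅ | R=[app :: app]]
t=6: [C=y | E={y↦2} | A=∅ | R=[mulR :: app :: app]]
t=7: [C=7 | E={y↦2} | A=∅ | R=[mulL(2) :: app :: app]]
t=8: [C=(λx. (7 - 4)) | E={y↦2} | A=[14] | R=[app]]
t=9: [C=(7 - 4) | E={x↦14, y↦2} | A=∅ | R=[app]]
t=10: [C=7 | E={x↦14, y↦2} | A=∅ | R=[subR :: app]]
t=11: [C=4 | E={x↦14, y↦2} | A=∅ | R=[subL(7) :: app]]
t=12: [C=(λx. (let w = 7 in x)) | E={y↦2} | A=[3] | R=∅]
t=13: [C=(let w = 7 in x) | E={x↦3, y↦2} | A=∅ | R=∅]
t=14: [C=7 | E={x↦3, y↦2} | A=∅ | R=[let w]]
t=15: [C=x | E={w↦7, x↦3, y↦2} | A=∅ | R=∅]
→ final value 3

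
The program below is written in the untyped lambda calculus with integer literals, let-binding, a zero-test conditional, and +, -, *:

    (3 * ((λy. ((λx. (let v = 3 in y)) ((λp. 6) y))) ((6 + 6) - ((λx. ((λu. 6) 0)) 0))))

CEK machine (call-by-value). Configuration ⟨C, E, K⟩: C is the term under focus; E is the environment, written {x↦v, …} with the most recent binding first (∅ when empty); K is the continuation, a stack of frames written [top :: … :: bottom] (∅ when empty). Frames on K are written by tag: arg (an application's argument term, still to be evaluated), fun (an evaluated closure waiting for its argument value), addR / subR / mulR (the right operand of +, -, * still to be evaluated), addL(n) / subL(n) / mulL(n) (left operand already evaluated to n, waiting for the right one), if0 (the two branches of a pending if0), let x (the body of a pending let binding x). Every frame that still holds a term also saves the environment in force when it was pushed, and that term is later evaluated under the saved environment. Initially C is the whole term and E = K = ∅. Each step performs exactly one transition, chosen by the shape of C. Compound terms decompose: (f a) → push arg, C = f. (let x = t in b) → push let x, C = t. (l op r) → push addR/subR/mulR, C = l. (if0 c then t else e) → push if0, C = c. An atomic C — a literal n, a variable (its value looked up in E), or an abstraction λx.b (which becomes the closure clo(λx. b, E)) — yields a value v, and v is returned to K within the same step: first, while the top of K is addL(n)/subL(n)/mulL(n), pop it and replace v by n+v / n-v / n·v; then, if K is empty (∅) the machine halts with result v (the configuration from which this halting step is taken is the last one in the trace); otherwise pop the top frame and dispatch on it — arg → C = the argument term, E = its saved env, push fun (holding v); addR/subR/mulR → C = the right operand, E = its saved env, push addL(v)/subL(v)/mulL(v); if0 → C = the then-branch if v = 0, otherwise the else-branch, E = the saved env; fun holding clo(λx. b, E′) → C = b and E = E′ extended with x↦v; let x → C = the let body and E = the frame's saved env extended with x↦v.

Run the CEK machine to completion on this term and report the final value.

[0] ⟨C=(3 * ((λy. ((λx. (let v = 3 in y)) ((λp. 6) y))) ((6 + 6) - ((λx. ((λu. 6) 0)) 0)))); E=∅; K=∅⟩
[1] ⟨C=3; E=∅; K=[mulR]⟩
[2] ⟨C=((λy. ((λx. (let v = 3 in y)) ((λp. 6) y))) ((6 + 6) - ((λx. ((λu. 6) 0)) 0))); E=∅; K=[mulL(3)]⟩
[3] ⟨C=(λy. ((λx. (let v = 3 in y)) ((λp. 6) y))); E=∅; K=[arg :: mulL(3)]⟩
[4] ⟨C=((6 + 6) - ((λx. ((λu. 6) 0)) 0)); E=∅; K=[fun :: mulL(3)]⟩
[5] ⟨C=(6 + 6); E=∅; K=[subR :: fun :: mulL(3)]⟩
[6] ⟨C=6; E=∅; K=[addR :: subR :: fun :: mulL(3)]⟩
[7] ⟨C=6; E=∅; K=[addL(6) :: subR :: fun :: mulL(3)]⟩
[8] ⟨C=((λx. ((λu. 6) 0)) 0); E=∅; K=[subL(12) :: fun :: mulL(3)]⟩
[9] ⟨C=(λx. ((λu. 6) 0)); E=∅; K=[arg :: subL(12) :: fun :: mulL(3)]⟩
[10] ⟨C=0; E=∅; K=[fun :: subL(12) :: fun :: mulL(3)]⟩
[11] ⟨C=((λu. 6) 0); E={x↦0}; K=[subL(12) :: fun :: mulL(3)]⟩
[12] ⟨C=(λu. 6); E={x↦0}; K=[arg :: subL(12) :: fun :: mulL(3)]⟩
[13] ⟨C=0; E={x↦0}; K=[fun :: subL(12) :: fun :: mulL(3)]⟩
[14] ⟨C=6; E={u↦0, x↦0}; K=[subL(12) :: fun :: mulL(3)]⟩
[15] ⟨C=((λx. (let v = 3 in y)) ((λp. 6) y)); E={y↦6}; K=[mulL(3)]⟩
[16] ⟨C=(λx. (let v = 3 in y)); E={y↦6}; K=[arg :: mulL(3)]⟩
[17] ⟨C=((λp. 6) y); E={y↦6}; K=[fun :: mulL(3)]⟩
[18] ⟨C=(λp. 6); E={y↦6}; K=[arg :: fun :: mulL(3)]⟩
[19] ⟨C=y; E={y↦6}; K=[fun :: fun :: mulL(3)]⟩
[20] ⟨C=6; E={p↦6, y↦6}; K=[fun :: mulL(3)]⟩
[21] ⟨C=(let v = 3 in y); E={x↦6, y↦6}; K=[mulL(3)]⟩
[22] ⟨C=3; E={x↦6, y↦6}; K=[let v :: mulL(3)]⟩
[23] ⟨C=y; E={v↦3, x↦6, y↦6}; K=[mulL(3)]⟩
→ final value 18

Answer: 18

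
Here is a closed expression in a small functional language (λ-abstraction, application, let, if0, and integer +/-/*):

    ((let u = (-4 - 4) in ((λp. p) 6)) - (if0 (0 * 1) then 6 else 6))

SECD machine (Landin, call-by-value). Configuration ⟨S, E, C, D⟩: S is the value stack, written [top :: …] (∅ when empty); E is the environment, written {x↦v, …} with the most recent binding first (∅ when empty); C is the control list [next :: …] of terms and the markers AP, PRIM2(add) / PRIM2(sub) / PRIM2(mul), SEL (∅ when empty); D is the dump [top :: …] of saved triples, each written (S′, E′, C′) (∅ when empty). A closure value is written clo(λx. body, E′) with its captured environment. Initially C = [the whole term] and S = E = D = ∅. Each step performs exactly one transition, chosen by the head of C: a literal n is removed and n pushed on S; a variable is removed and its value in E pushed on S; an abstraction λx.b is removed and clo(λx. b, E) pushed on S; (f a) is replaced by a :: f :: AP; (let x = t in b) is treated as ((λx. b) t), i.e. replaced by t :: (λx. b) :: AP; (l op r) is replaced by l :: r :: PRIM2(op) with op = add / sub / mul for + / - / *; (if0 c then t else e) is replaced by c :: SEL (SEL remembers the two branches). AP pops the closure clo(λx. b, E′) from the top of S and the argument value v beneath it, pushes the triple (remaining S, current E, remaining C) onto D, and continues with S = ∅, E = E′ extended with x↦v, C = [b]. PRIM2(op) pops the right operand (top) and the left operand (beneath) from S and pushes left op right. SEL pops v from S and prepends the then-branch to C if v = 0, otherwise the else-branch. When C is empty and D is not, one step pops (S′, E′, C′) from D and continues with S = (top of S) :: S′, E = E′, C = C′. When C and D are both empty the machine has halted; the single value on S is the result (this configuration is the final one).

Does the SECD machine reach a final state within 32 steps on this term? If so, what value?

Answer: 0

Execution trace:
t=0: ⟨S=∅; E=∅; C=[((let u = (-4 - 4) in ((λp. p) 6)) - (if0 (0 * 1) then 6 else 6))]; D=∅⟩
t=1: ⟨S=∅; E=∅; C=[(let u = (-4 - 4) in ((λp. p) 6)) :: (if0 (0 * 1) then 6 else 6) :: PRIM2(sub)]; D=∅⟩
t=2: ⟨S=∅; E=∅; C=[(-4 - 4) :: (λu. ((λp. p) 6)) :: AP :: (if0 (0 * 1) then 6 else 6) :: PRIM2(sub)]; D=∅⟩
t=3: ⟨S=∅; E=∅; C=[-4 :: 4 :: PRIM2(sub) :: (λu. ((λp. p) 6)) :: AP :: (if0 (0 * 1) then 6 else 6) :: PRIM2(sub)]; D=∅⟩
t=4: ⟨S=[-4]; E=∅; C=[4 :: PRIM2(sub) :: (λu. ((λp. p) 6)) :: AP :: (if0 (0 * 1) then 6 else 6) :: PRIM2(sub)]; D=∅⟩
t=5: ⟨S=[4 :: -4]; E=∅; C=[PRIM2(sub) :: (λu. ((λp. p) 6)) :: AP :: (if0 (0 * 1) then 6 else 6) :: PRIM2(sub)]; D=∅⟩
t=6: ⟨S=[-8]; E=∅; C=[(λu. ((λp. p) 6)) :: AP :: (if0 (0 * 1) then 6 else 6) :: PRIM2(sub)]; D=∅⟩
t=7: ⟨S=[clo(λu. ((λp. p) 6), ∅) :: -8]; E=∅; C=[AP :: (if0 (0 * 1) then 6 else 6) :: PRIM2(sub)]; D=∅⟩
t=8: ⟨S=∅; E={u↦-8}; C=[((λp. p) 6)]; D=[(∅, ∅, [(if0 (0 * 1) then 6 else 6) :: PRIM2(sub)])]⟩
t=9: ⟨S=∅; E={u↦-8}; C=[6 :: (λp. p) :: AP]; D=[(∅, ∅, [(if0 (0 * 1) then 6 else 6) :: PRIM2(sub)])]⟩
t=10: ⟨S=[6]; E={u↦-8}; C=[(λp. p) :: AP]; D=[(∅, ∅, [(if0 (0 * 1) then 6 else 6) :: PRIM2(sub)])]⟩
t=11: ⟨S=[clo(λp. p, {u↦-8}) :: 6]; E={u↦-8}; C=[AP]; D=[(∅, ∅, [(if0 (0 * 1) then 6 else 6) :: PRIM2(sub)])]⟩
t=12: ⟨S=∅; E={p↦6, u↦-8}; C=[p]; D=[(∅, {u↦-8}, ∅) :: (∅, ∅, [(if0 (0 * 1) then 6 else 6) :: PRIM2(sub)])]⟩
t=13: ⟨S=[6]; E={p↦6, u↦-8}; C=∅; D=[(∅, {u↦-8}, ∅) :: (∅, ∅, [(if0 (0 * 1) then 6 else 6) :: PRIM2(sub)])]⟩
t=14: ⟨S=[6]; E={u↦-8}; C=∅; D=[(∅, ∅, [(if0 (0 * 1) then 6 else 6) :: PRIM2(sub)])]⟩
t=15: ⟨S=[6]; E=∅; C=[(if0 (0 * 1) then 6 else 6) :: PRIM2(sub)]; D=∅⟩
t=16: ⟨S=[6]; E=∅; C=[(0 * 1) :: SEL :: PRIM2(sub)]; D=∅⟩
t=17: ⟨S=[6]; E=∅; C=[0 :: 1 :: PRIM2(mul) :: SEL :: PRIM2(sub)]; D=∅⟩
t=18: ⟨S=[0 :: 6]; E=∅; C=[1 :: PRIM2(mul) :: SEL :: PRIM2(sub)]; D=∅⟩
t=19: ⟨S=[1 :: 0 :: 6]; E=∅; C=[PRIM2(mul) :: SEL :: PRIM2(sub)]; D=∅⟩
t=20: ⟨S=[0 :: 6]; E=∅; C=[SEL :: PRIM2(sub)]; D=∅⟩
t=21: ⟨S=[6]; E=∅; C=[6 :: PRIM2(sub)]; D=∅⟩
t=22: ⟨S=[6 :: 6]; E=∅; C=[PRIM2(sub)]; D=∅⟩
t=23: ⟨S=[0]; E=∅; C=∅; D=∅⟩
→ final value 0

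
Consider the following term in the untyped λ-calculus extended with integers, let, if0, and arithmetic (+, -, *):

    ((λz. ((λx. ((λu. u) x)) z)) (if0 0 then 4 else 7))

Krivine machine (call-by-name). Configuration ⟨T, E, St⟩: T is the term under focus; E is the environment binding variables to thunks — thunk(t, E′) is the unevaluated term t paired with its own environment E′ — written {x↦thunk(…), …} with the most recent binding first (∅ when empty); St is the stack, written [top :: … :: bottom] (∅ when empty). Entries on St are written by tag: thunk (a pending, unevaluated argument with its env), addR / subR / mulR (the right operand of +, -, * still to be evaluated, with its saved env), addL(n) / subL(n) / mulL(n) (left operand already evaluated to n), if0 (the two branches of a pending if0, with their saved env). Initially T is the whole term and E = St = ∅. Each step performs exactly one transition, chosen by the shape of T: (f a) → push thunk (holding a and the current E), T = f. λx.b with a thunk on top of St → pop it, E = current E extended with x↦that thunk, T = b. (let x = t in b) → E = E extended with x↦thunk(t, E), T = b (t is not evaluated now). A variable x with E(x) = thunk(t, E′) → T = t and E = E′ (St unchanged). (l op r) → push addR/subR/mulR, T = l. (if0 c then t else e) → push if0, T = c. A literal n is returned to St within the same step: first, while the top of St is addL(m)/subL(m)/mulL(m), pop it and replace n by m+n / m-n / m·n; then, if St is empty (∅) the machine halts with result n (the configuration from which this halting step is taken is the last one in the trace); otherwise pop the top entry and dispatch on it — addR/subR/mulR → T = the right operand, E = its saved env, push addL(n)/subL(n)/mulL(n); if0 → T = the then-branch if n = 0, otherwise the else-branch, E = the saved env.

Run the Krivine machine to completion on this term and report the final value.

0. [T=((λz. ((λx. ((λu. u) x)) z)) (if0 0 then 4 else 7)) | E=∅ | St=∅]
1. [T=(λz. ((λx. ((λu. u) x)) z)) | E=∅ | St=[thunk]]
2. [T=((λx. ((λu. u) x)) z) | E={z↦thunk((if0 0 then 4 else 7), ∅)} | St=∅]
3. [T=(λx. ((λu. u) x)) | E={z↦thunk((if0 0 then 4 else 7), ∅)} | St=[thunk]]
4. [T=((λu. u) x) | E={x↦thunk(z, {z↦thunk((if0 0 then 4 else 7), ∅)}), z↦thunk((if0 0 then 4 else 7), ∅)} | St=∅]
5. [T=(λu. u) | E={x↦thunk(z, {z↦thunk((if0 0 then 4 else 7), ∅)}), z↦thunk((if0 0 then 4 else 7), ∅)} | St=[thunk]]
6. [T=u | E={u↦thunk(x, {x↦thunk(z, {z↦thunk((if0 0 then 4 else 7), ∅)}), z↦thunk((if0 0 then 4 else 7), ∅)}), x↦thunk(z, {z↦thunk((if0 0 then 4 else 7), ∅)}), z↦thunk((if0 0 then 4 else 7), ∅)} | St=∅]
7. [T=x | E={x↦thunk(z, {z↦thunk((if0 0 then 4 else 7), ∅)}), z↦thunk((if0 0 then 4 else 7), ∅)} | St=∅]
8. [T=z | E={z↦thunk((if0 0 then 4 else 7), ∅)} | St=∅]
9. [T=(if0 0 then 4 else 7) | E=∅ | St=∅]
10. [T=0 | E=∅ | St=[if0]]
11. [T=4 | E=∅ | St=∅]
→ final value 4

Answer: 4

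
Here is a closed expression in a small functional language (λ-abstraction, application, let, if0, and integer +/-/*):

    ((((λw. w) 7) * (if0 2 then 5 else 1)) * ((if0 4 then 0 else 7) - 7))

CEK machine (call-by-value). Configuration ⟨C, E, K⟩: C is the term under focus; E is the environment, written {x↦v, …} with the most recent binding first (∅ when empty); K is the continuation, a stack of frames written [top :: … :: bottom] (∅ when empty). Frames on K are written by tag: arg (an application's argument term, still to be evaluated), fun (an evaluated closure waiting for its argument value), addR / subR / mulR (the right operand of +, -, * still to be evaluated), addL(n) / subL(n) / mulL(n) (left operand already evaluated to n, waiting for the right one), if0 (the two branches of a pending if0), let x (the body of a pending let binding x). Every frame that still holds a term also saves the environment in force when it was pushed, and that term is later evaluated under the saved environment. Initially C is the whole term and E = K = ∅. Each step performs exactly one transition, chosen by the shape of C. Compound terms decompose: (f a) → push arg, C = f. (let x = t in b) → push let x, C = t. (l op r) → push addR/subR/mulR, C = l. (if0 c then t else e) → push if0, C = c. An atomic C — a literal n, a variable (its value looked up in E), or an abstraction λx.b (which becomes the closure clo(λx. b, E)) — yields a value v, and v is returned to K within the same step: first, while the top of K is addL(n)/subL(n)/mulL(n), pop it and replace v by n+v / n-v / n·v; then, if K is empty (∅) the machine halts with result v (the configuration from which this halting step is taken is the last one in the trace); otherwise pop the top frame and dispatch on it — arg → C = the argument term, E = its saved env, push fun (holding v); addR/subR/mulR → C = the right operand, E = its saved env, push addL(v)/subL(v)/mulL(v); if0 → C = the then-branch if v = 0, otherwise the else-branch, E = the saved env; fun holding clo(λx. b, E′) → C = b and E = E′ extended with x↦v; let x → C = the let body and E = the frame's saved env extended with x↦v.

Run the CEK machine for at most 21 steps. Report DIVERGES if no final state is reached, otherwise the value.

step 0: [C=((((λw. w) 7) * (if0 2 then 5 else 1)) * ((if0 4 then 0 else 7) - 7)) | E=∅ | K=∅]
step 1: [C=(((λw. w) 7) * (if0 2 then 5 else 1)) | E=∅ | K=[mulR]]
step 2: [C=((λw. w) 7) | E=∅ | K=[mulR :: mulR]]
step 3: [C=(λw. w) | E=∅ | K=[arg :: mulR :: mulR]]
step 4: [C=7 | E=∅ | K=[fun :: mulR :: mulR]]
step 5: [C=w | E={w↦7} | K=[mulR :: mulR]]
step 6: [C=(if0 2 then 5 else 1) | E=∅ | K=[mulL(7) :: mulR]]
step 7: [C=2 | E=∅ | K=[if0 :: mulL(7) :: mulR]]
step 8: [C=1 | E=∅ | K=[mulL(7) :: mulR]]
step 9: [C=((if0 4 then 0 else 7) - 7) | E=∅ | K=[mulL(7)]]
step 10: [C=(if0 4 then 0 else 7) | E=∅ | K=[subR :: mulL(7)]]
step 11: [C=4 | E=∅ | K=[if0 :: subR :: mulL(7)]]
step 12: [C=7 | E=∅ | K=[subR :: mulL(7)]]
step 13: [C=7 | E=∅ | K=[subL(7) :: mulL(7)]]
→ final value 0

Answer: 0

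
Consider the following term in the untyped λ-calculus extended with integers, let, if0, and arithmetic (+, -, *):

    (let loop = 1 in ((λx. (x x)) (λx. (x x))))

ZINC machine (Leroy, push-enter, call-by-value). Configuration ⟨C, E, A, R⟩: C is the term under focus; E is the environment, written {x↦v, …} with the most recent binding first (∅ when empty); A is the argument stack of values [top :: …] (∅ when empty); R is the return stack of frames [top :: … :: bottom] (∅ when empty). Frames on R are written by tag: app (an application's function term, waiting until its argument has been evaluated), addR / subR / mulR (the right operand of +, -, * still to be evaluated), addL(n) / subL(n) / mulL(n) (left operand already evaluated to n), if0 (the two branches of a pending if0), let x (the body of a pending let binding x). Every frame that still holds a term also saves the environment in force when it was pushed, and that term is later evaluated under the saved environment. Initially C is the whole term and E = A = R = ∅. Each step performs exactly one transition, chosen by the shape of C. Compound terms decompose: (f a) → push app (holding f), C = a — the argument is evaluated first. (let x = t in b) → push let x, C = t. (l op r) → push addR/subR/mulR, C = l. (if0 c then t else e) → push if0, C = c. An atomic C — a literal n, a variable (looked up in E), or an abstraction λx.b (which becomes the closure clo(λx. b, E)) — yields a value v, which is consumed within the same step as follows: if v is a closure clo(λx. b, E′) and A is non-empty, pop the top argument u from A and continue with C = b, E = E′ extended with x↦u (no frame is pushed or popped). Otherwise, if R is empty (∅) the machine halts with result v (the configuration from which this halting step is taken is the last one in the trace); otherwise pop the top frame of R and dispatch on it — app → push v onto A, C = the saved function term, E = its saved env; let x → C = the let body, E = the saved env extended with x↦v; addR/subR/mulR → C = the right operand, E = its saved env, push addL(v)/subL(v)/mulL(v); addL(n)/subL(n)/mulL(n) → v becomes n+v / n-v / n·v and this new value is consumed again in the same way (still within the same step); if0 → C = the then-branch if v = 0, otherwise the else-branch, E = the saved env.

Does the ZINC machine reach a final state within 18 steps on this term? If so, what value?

[0] ⟨C=(let loop = 1 in ((λx. (x x)) (λx. (x x)))); E=∅; A=∅; R=∅⟩
[1] ⟨C=1; E=∅; A=∅; R=[let loop]⟩
[2] ⟨C=((λx. (x x)) (λx. (x x))); E={loop↦1}; A=∅; R=∅⟩
[3] ⟨C=(λx. (x x)); E={loop↦1}; A=∅; R=[app]⟩
[4] ⟨C=(λx. (x x)); E={loop↦1}; A=[clo(λx. (x x), {loop↦1})]; R=∅⟩
[5] ⟨C=(x x); E={x↦clo(λx. (x x), {loop↦1}), loop↦1}; A=∅; R=∅⟩
[6] ⟨C=x; E={x↦clo(λx. (x x), {loop↦1}), loop↦1}; A=∅; R=[app]⟩
[7] ⟨C=x; E={x↦clo(λx. (x x), {loop↦1}), loop↦1}; A=[clo(λx. (x x), {loop↦1})]; R=∅⟩
… configuration repeats with period 3 (steps 5–7 recur indefinitely) …

Answer: DIVERGES (no final state within 18 steps)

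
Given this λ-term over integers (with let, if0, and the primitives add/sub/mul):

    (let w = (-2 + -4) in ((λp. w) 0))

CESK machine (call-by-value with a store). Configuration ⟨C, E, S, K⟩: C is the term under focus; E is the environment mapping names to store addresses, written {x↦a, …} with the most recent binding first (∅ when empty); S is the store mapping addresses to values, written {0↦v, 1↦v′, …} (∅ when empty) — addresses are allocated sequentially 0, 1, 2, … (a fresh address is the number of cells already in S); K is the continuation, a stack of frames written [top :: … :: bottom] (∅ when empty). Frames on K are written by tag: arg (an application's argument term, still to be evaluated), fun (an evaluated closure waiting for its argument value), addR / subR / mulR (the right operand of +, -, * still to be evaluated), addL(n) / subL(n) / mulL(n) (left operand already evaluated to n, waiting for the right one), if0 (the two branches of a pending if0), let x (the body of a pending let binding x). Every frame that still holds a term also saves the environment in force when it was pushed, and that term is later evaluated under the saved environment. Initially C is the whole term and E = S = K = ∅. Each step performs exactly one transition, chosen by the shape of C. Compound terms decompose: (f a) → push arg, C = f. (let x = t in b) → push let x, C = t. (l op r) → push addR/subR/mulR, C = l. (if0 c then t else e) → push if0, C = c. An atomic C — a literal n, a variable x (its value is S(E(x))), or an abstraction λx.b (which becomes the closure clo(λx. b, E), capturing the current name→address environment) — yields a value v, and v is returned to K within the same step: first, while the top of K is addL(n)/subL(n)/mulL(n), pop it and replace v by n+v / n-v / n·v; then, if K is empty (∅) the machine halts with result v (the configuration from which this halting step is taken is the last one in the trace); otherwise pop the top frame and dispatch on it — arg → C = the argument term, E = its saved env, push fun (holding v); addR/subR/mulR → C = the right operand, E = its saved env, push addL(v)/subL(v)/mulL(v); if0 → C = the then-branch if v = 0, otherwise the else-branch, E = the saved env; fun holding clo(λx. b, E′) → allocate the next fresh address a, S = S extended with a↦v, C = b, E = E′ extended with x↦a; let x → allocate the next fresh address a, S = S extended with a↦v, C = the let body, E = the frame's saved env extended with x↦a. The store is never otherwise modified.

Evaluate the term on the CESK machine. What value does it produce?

[0] [C=(let w = (-2 + -4) in ((λp. w) 0)) | E=∅ | S=∅ | K=∅]
[1] [C=(-2 + -4) | E=∅ | S=∅ | K=[let w]]
[2] [C=-2 | E=∅ | S=∅ | K=[addR :: let w]]
[3] [C=-4 | E=∅ | S=∅ | K=[addL(-2) :: let w]]
[4] [C=((λp. w) 0) | E={w↦0} | S={0↦-6} | K=∅]
[5] [C=(λp. w) | E={w↦0} | S={0↦-6} | K=[arg]]
[6] [C=0 | E={w↦0} | S={0↦-6} | K=[fun]]
[7] [C=w | E={p↦1, w↦0} | S={0↦-6, 1↦0} | K=∅]
→ final value -6

Answer: -6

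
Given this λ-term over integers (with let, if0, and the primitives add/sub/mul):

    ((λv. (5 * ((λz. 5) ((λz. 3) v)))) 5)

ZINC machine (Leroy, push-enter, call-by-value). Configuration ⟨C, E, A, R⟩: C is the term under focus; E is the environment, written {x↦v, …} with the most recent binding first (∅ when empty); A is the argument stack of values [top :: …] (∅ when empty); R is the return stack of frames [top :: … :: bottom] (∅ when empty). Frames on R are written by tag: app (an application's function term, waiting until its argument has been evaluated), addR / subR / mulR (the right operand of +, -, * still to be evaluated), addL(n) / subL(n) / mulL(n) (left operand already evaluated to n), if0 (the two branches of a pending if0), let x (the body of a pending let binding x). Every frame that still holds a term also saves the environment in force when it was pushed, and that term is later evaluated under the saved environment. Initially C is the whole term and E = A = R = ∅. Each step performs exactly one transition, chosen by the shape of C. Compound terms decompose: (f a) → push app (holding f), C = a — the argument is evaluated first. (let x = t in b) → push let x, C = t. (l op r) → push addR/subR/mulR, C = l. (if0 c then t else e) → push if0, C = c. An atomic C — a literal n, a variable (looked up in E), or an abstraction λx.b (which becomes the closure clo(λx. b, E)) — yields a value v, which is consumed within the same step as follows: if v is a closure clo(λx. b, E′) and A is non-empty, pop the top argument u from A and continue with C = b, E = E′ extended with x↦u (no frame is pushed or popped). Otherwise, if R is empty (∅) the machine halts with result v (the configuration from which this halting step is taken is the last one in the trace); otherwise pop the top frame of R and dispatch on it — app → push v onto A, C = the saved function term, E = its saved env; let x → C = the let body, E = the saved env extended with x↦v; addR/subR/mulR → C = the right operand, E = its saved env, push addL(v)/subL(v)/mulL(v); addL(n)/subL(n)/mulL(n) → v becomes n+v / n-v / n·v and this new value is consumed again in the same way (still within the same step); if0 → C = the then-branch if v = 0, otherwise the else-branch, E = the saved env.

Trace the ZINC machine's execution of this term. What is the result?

step 0: <C=((λv. (5 * ((λz. 5) ((λz. 3) v)))) 5), E=∅, A=∅, R=∅>
step 1: <C=5, E=∅, A=∅, R=[app]>
step 2: <C=(λv. (5 * ((λz. 5) ((λz. 3) v)))), E=∅, A=[5], R=∅>
step 3: <C=(5 * ((λz. 5) ((λz. 3) v))), E={v↦5}, A=∅, R=∅>
step 4: <C=5, E={v↦5}, A=∅, R=[mulR]>
step 5: <C=((λz. 5) ((λz. 3) v)), E={v↦5}, A=∅, R=[mulL(5)]>
step 6: <C=((λz. 3) v), E={v↦5}, A=∅, R=[app :: mulL(5)]>
step 7: <C=v, E={v↦5}, A=∅, R=[app :: app :: mulL(5)]>
step 8: <C=(λz. 3), E={v↦5}, A=[5], R=[app :: mulL(5)]>
step 9: <C=3, E={z↦5, v↦5}, A=∅, R=[app :: mulL(5)]>
step 10: <C=(λz. 5), E={v↦5}, A=[3], R=[mulL(5)]>
step 11: <C=5, E={z↦3, v↦5}, A=∅, R=[mulL(5)]>
→ final value 25

Answer: 25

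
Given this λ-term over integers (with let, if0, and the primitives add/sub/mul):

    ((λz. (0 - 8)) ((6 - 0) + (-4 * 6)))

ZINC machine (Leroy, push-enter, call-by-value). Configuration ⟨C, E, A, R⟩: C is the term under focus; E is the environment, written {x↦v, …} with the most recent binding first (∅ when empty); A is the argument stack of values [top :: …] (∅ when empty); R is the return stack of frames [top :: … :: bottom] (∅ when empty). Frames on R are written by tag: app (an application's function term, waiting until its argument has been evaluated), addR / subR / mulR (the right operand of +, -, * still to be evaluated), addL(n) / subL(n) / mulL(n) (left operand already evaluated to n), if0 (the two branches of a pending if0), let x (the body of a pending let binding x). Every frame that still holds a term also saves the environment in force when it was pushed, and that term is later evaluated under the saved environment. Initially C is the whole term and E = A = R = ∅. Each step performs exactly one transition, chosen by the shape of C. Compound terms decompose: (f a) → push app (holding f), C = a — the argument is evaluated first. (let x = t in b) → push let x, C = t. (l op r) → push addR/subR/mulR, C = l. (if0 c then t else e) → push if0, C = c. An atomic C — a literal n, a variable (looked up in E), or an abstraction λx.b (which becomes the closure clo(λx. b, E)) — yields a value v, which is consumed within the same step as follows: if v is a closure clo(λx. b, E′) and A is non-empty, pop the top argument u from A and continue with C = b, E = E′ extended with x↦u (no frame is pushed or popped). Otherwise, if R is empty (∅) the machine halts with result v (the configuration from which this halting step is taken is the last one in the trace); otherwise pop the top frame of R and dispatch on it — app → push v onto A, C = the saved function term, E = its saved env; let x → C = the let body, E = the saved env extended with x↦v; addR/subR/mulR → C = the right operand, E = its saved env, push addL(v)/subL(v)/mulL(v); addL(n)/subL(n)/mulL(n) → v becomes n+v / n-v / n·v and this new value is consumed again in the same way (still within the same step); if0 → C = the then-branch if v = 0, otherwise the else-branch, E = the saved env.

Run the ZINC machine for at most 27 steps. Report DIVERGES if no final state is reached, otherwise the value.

Answer: -8

Machine steps:
[0] [C=((λz. (0 - 8)) ((6 - 0) + (-4 * 6))) | E=∅ | A=∅ | R=∅]
[1] [C=((6 - 0) + (-4 * 6)) | E=∅ | A=∅ | R=[app]]
[2] [C=(6 - 0) | E=∅ | A=∅ | R=[addR :: app]]
[3] [C=6 | E=∅ | A=∅ | R=[subR :: addR :: app]]
[4] [C=0 | E=∅ | A=∅ | R=[subL(6) :: addR :: app]]
[5] [C=(-4 * 6) | E=∅ | A=∅ | R=[addL(6) :: app]]
[6] [C=-4 | E=∅ | A=∅ | R=[mulR :: addL(6) :: app]]
[7] [C=6 | E=∅ | A=∅ | R=[mulL(-4) :: addL(6) :: app]]
[8] [C=(λz. (0 - 8)) | E=∅ | A=[-18] | R=∅]
[9] [C=(0 - 8) | E={z↦-18} | A=∅ | R=∅]
[10] [C=0 | E={z↦-18} | A=∅ | R=[subR]]
[11] [C=8 | E={z↦-18} | A=∅ | R=[subL(0)]]
→ final value -8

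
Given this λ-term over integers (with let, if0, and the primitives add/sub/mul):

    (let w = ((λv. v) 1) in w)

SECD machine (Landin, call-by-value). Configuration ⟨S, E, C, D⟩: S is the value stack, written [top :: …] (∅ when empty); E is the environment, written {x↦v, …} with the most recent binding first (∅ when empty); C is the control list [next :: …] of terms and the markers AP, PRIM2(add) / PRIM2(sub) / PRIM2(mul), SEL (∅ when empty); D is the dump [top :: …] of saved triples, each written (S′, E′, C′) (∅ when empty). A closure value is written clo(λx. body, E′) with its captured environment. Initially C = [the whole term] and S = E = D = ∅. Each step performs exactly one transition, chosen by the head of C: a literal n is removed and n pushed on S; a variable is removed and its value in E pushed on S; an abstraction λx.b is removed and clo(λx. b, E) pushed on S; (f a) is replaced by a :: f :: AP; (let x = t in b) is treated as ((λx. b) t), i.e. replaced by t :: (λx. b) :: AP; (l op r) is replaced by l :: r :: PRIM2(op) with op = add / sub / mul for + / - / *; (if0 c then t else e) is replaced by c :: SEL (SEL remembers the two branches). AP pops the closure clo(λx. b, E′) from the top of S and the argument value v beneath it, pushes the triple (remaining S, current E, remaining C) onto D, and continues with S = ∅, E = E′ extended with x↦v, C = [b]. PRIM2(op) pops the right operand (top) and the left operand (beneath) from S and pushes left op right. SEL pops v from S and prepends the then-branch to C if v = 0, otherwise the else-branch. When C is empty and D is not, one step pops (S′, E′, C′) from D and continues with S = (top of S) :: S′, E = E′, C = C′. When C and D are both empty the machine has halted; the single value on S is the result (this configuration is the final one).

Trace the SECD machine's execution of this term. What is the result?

[0] [S=∅ | E=∅ | C=[(let w = ((λv. v) 1) in w)] | D=∅]
[1] [S=∅ | E=∅ | C=[((λv. v) 1) :: (λw. w) :: AP] | D=∅]
[2] [S=∅ | E=∅ | C=[1 :: (λv. v) :: AP :: (λw. w) :: AP] | D=∅]
[3] [S=[1] | E=∅ | C=[(λv. v) :: AP :: (λw. w) :: AP] | D=∅]
[4] [S=[clo(λv. v, ∅) :: 1] | E=∅ | C=[AP :: (λw. w) :: AP] | D=∅]
[5] [S=∅ | E={v↦1} | C=[v] | D=[(∅, ∅, [(λw. w) :: AP])]]
[6] [S=[1] | E={v↦1} | C=∅ | D=[(∅, ∅, [(λw. w) :: AP])]]
[7] [S=[1] | E=∅ | C=[(λw. w) :: AP] | D=∅]
[8] [S=[clo(λw. w, ∅) :: 1] | E=∅ | C=[AP] | D=∅]
[9] [S=∅ | E={w↦1} | C=[w] | D=[(∅, ∅, ∅)]]
[10] [S=[1] | E={w↦1} | C=∅ | D=[(∅, ∅, ∅)]]
[11] [S=[1] | E=∅ | C=∅ | D=∅]
→ final value 1

Answer: 1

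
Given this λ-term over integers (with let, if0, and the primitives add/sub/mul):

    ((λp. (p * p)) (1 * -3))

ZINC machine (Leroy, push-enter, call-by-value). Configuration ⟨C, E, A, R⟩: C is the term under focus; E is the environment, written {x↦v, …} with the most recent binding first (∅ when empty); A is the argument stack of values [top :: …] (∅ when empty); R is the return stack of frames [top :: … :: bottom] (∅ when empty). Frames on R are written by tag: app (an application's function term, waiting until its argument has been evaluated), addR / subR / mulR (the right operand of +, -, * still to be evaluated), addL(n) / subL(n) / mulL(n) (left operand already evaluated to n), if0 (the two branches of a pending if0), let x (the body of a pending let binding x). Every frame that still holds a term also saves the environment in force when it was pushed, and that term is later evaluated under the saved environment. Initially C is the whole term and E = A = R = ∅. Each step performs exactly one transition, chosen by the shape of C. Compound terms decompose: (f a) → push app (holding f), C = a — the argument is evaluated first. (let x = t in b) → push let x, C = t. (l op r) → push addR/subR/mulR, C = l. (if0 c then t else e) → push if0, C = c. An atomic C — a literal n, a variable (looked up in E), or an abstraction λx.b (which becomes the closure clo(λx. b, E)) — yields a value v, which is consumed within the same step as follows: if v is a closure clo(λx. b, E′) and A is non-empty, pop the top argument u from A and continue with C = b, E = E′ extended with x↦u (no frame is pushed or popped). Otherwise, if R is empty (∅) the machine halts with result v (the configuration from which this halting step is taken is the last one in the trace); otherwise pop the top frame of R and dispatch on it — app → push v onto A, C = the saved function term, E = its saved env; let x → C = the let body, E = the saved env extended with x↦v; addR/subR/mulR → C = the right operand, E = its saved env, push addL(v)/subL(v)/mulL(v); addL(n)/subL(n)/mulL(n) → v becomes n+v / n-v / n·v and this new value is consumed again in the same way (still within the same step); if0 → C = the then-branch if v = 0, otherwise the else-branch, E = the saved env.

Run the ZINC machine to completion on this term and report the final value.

Answer: 9

Execution trace:
0. ⟨C=((λp. (p * p)) (1 * -3)); E=∅; A=∅; R=∅⟩
1. ⟨C=(1 * -3); E=∅; A=∅; R=[app]⟩
2. ⟨C=1; E=∅; A=∅; R=[mulR :: app]⟩
3. ⟨C=-3; E=∅; A=∅; R=[mulL(1) :: app]⟩
4. ⟨C=(λp. (p * p)); E=∅; A=[-3]; R=∅⟩
5. ⟨C=(p * p); E={p↦-3}; A=∅; R=∅⟩
6. ⟨C=p; E={p↦-3}; A=∅; R=[mulR]⟩
7. ⟨C=p; E={p↦-3}; A=∅; R=[mulL(-3)]⟩
→ final value 9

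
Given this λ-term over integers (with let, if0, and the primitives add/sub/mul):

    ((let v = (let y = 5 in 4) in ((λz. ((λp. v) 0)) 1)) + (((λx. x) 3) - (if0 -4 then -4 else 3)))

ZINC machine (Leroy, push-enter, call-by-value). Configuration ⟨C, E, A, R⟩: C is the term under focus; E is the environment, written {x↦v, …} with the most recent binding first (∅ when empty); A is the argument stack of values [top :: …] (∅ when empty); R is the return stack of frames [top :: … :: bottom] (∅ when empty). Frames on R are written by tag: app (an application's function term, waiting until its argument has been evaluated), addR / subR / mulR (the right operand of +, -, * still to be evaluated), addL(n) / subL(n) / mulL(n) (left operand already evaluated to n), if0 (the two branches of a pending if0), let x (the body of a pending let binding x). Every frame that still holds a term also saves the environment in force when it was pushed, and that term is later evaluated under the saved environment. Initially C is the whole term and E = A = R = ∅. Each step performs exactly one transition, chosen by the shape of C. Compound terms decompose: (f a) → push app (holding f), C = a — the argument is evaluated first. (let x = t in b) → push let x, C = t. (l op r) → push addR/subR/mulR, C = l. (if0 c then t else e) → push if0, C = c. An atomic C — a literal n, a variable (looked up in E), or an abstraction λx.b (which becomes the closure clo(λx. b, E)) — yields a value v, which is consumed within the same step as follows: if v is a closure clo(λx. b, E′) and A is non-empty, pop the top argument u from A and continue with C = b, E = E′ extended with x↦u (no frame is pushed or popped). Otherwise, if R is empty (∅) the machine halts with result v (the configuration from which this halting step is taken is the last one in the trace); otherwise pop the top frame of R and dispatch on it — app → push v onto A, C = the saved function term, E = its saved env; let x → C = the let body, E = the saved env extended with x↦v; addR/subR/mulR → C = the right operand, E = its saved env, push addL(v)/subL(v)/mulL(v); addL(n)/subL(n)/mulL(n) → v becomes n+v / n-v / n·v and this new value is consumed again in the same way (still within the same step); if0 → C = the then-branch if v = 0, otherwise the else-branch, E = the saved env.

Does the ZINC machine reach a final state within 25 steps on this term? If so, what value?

[0] [C=((let v = (let y = 5 in 4) in ((λz. ((λp. v) 0)) 1)) + (((λx. x) 3) - (if0 -4 then -4 else 3))) | E=∅ | A=∅ | R=∅]
[1] [C=(let v = (let y = 5 in 4) in ((λz. ((λp. v) 0)) 1)) | E=∅ | A=∅ | R=[addR]]
[2] [C=(let y = 5 in 4) | E=∅ | A=∅ | R=[let v :: addR]]
[3] [C=5 | E=∅ | A=∅ | R=[let y :: let v :: addR]]
[4] [C=4 | E={y↦5} | A=∅ | R=[let v :: addR]]
[5] [C=((λz. ((λp. v) 0)) 1) | E={v↦4} | A=∅ | R=[addR]]
[6] [C=1 | E={v↦4} | A=∅ | R=[app :: addR]]
[7] [C=(λz. ((λp. v) 0)) | E={v↦4} | A=[1] | R=[addR]]
[8] [C=((λp. v) 0) | E={z↦1, v↦4} | A=∅ | R=[addR]]
[9] [C=0 | E={z↦1, v↦4} | A=∅ | R=[app :: addR]]
[10] [C=(λp. v) | E={z↦1, v↦4} | A=[0] | R=[addR]]
[11] [C=v | E={p↦0, z↦1, v↦4} | A=∅ | R=[addR]]
[12] [C=(((λx. x) 3) - (if0 -4 then -4 else 3)) | E=∅ | A=∅ | R=[addL(4)]]
[13] [C=((λx. x) 3) | E=∅ | A=∅ | R=[subR :: addL(4)]]
[14] [C=3 | E=∅ | A=∅ | R=[app :: subR :: addL(4)]]
[15] [C=(λx. x) | E=∅ | A=[3] | R=[subR :: addL(4)]]
[16] [C=x | E={x↦3} | A=∅ | R=[subR :: addL(4)]]
[17] [C=(if0 -4 then -4 else 3) | E=∅ | A=∅ | R=[subL(3) :: addL(4)]]
[18] [C=-4 | E=∅ | A=∅ | R=[if0 :: subL(3) :: addL(4)]]
[19] [C=3 | E=∅ | A=∅ | R=[subL(3) :: addL(4)]]
→ final value 4

Answer: 4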